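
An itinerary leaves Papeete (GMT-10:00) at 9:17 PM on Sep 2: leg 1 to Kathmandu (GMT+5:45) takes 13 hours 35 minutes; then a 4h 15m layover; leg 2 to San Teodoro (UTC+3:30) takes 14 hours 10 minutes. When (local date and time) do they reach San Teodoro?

6:47 PM on Sep 4

Convert departure to UTC: 9:17 PM + 10:00 = 7:17 AM UTC on Sep 3.
Add 13 hours 35 minutes leg 1 → 8:52 PM UTC.
Add 4 hours 15 minutes layover in Kathmandu → 1:07 AM UTC (Sep 4).
Add 14 hours 10 minutes leg 2 → 3:17 PM UTC.
San Teodoro is UTC+3:30, so local arrival = 3:17 PM + 3:30 = 6:47 PM on Sep 4.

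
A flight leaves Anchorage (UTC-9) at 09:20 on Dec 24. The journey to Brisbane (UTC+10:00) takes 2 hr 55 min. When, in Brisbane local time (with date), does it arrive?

07:15 on December 25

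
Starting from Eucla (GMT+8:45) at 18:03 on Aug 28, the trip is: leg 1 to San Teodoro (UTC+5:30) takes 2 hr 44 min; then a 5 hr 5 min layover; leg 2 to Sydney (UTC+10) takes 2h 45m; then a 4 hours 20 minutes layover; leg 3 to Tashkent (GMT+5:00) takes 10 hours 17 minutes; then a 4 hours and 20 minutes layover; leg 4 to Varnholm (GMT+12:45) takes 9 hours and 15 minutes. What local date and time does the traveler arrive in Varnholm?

12:49 on Aug 30

Convert departure to UTC: 18:03 − 8:45 = 09:18 UTC on Aug 28.
Add 2 hours 44 minutes leg 1 → 12:02 UTC.
Add 5 hours and 5 minutes layover in San Teodoro → 17:07 UTC.
Add 2 hours and 45 minutes leg 2 → 19:52 UTC.
Add 4 hours and 20 minutes layover in Sydney → 00:12 UTC (Aug 29).
Add 10 hours and 17 minutes leg 3 → 10:29 UTC.
Add 4 hours 20 minutes layover in Tashkent → 14:49 UTC.
Add 9 hours 15 minutes leg 4 → 00:04 UTC (Aug 30).
Varnholm is UTC+12:45, so local arrival = 00:04 + 12:45 = 12:49 on Aug 30.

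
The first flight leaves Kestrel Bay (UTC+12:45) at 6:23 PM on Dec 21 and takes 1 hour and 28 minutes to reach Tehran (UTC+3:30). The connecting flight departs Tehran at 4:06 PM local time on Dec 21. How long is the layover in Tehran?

Convert departure to UTC: 6:23 PM − 12:45 = 5:38 AM UTC on Dec 21.
Add 1 hour 28 minutes flight time → 7:06 AM UTC.
Tehran is UTC+3:30, so local arrival = 7:06 AM + 3:30 = 10:36 AM on Dec 21.
Layover = 4:06 PM − 10:36 AM = 5 hours 30 minutes.

5 hours 30 minutes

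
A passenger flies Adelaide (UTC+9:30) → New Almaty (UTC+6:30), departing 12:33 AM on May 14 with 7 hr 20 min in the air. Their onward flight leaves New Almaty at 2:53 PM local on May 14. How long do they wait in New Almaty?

Convert departure to UTC: 12:33 AM − 9:30 = 3:03 PM UTC on May 13.
Add 7 hours 20 minutes flight time → 10:23 PM UTC.
New Almaty is UTC+6:30, so local arrival = 10:23 PM + 6:30 = 4:53 AM on May 14.
Layover = 2:53 PM − 4:53 AM = 10 hours.

10 hours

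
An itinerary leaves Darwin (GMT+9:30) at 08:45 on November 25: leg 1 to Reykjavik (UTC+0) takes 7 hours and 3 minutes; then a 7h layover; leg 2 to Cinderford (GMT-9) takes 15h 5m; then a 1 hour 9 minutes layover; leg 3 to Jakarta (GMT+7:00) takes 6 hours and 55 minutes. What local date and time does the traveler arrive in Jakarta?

Convert departure to UTC: 08:45 − 9:30 = 23:15 UTC on Nov 24.
Add 7 hours 3 minutes leg 1 → 06:18 UTC (Nov 25).
Add 7 hours layover in Reykjavik → 13:18 UTC.
Add 15 hours and 5 minutes leg 2 → 04:23 UTC (Nov 26).
Add 1 hour and 9 minutes layover in Cinderford → 05:32 UTC.
Add 6 hours 55 minutes leg 3 → 12:27 UTC.
Jakarta is UTC+7:00, so local arrival = 12:27 + 7:00 = 19:27 on Nov 26.

19:27 on Nov 26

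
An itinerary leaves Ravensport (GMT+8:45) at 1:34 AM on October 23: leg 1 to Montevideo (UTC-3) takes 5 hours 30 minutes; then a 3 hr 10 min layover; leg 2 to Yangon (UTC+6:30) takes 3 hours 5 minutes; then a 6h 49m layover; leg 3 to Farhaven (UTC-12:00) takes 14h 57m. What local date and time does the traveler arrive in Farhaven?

2:20 PM on October 23

Convert departure to UTC: 1:34 AM − 8:45 = 4:49 PM UTC on Oct 22.
Add 5 hours 30 minutes leg 1 → 10:19 PM UTC.
Add 3 hours 10 minutes layover in Montevideo → 1:29 AM UTC (Oct 23).
Add 3 hours and 5 minutes leg 2 → 4:34 AM UTC.
Add 6 hours and 49 minutes layover in Yangon → 11:23 AM UTC.
Add 14 hours 57 minutes leg 3 → 2:20 AM UTC (Oct 24).
Farhaven is UTC−12:00, so local arrival = 2:20 AM − 12:00 = 2:20 PM on Oct 23.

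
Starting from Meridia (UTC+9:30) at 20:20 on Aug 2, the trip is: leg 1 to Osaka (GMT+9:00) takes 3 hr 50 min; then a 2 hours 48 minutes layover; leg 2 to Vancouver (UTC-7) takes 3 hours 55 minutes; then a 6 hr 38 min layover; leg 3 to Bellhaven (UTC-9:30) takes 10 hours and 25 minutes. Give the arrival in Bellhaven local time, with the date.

Convert departure to UTC: 20:20 − 9:30 = 10:50 UTC on Aug 2.
Add 3 hours 50 minutes leg 1 → 14:40 UTC.
Add 2 hours 48 minutes layover in Osaka → 17:28 UTC.
Add 3 hours and 55 minutes leg 2 → 21:23 UTC.
Add 6 hours and 38 minutes layover in Vancouver → 04:01 UTC (Aug 3).
Add 10 hours and 25 minutes leg 3 → 14:26 UTC.
Bellhaven is UTC−9:30, so local arrival = 14:26 − 9:30 = 04:56 on Aug 3.

04:56 on August 3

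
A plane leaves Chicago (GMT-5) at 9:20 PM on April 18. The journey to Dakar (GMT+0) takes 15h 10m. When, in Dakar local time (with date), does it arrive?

Convert departure to UTC: 9:20 PM + 5:00 = 2:20 AM UTC on Apr 19.
Add 15 hours 10 minutes travel time → 5:30 PM UTC.
Dakar is UTC+0, so local arrival is the same: 5:30 PM on Apr 19.

5:30 PM on Apr 19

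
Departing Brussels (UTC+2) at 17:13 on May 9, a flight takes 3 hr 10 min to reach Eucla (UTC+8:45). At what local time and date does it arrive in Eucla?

Convert departure to UTC: 17:13 − 2:00 = 15:13 UTC on May 9.
Add 3 hours 10 minutes travel time → 18:23 UTC.
Eucla is UTC+8:45, so local arrival = 18:23 + 8:45 = 03:08 on May 10.

03:08 on May 10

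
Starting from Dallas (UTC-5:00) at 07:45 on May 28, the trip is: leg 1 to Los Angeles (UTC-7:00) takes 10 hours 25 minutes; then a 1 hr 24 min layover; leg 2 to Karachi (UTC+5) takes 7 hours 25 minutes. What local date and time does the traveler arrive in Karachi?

12:59 on May 29

Convert departure to UTC: 07:45 + 5:00 = 12:45 UTC on May 28.
Add 10 hours 25 minutes leg 1 → 23:10 UTC.
Add 1 hour 24 minutes layover in Los Angeles → 00:34 UTC (May 29).
Add 7 hours 25 minutes leg 2 → 07:59 UTC.
Karachi is UTC+5:00, so local arrival = 07:59 + 5:00 = 12:59 on May 29.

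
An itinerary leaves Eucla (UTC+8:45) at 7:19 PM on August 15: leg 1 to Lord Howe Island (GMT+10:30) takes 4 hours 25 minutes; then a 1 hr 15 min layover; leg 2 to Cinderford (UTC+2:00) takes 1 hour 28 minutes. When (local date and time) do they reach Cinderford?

7:42 PM on Aug 15

Convert departure to UTC: 7:19 PM − 8:45 = 10:34 AM UTC on Aug 15.
Add 4 hours and 25 minutes leg 1 → 2:59 PM UTC.
Add 1 hour and 15 minutes layover in Lord Howe Island → 4:14 PM UTC.
Add 1 hour and 28 minutes leg 2 → 5:42 PM UTC.
Cinderford is UTC+2:00, so local arrival = 5:42 PM + 2:00 = 7:42 PM on Aug 15.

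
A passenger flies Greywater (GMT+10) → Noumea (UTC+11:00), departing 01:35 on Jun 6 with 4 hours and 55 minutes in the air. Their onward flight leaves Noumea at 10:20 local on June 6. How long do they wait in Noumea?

Convert departure to UTC: 01:35 − 10:00 = 15:35 UTC on Jun 5.
Add 4 hours and 55 minutes flight time → 20:30 UTC.
Noumea is UTC+11:00, so local arrival = 20:30 + 11:00 = 07:30 on Jun 6.
Layover = 10:20 − 07:30 = 2 hours 50 minutes.

2 hours 50 minutes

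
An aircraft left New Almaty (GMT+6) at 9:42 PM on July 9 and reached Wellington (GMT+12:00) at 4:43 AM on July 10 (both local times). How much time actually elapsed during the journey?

1 hour 1 minute

Wellington is 6:00 ahead of New Almaty.
Clock-face elapsed time (ignoring zones) is 7 hours 1 minute.
Actual elapsed = 7 hours 1 minute − 6:00 = 1 hour 1 minute.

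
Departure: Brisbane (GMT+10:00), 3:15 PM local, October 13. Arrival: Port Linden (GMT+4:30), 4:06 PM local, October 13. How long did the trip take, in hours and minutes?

Port Linden is 5:30 behind Brisbane.
Clock-face elapsed time (ignoring zones) is 51 minutes.
Actual elapsed = 51 minutes + 5:30 = 6 hours 21 minutes.

6 hours 21 minutes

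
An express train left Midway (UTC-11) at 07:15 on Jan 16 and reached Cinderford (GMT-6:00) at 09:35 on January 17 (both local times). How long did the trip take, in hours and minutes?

21 hours 20 minutes

Cinderford is 5:00 ahead of Midway.
Clock-face elapsed time (ignoring zones) is 26 hours 20 minutes.
Actual elapsed = 26 hours 20 minutes − 5:00 = 21 hours 20 minutes.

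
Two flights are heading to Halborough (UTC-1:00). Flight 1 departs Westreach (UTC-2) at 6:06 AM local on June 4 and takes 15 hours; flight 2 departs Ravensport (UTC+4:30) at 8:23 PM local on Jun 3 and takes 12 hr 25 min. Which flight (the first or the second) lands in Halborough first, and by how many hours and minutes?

Flight 1 in UTC: 6:06 AM + 2:00 = 8:06 AM on Jun 4.
+15 hours → arrive 11:06 PM UTC on Jun 4.
Flight 2 in UTC: 8:23 PM − 4:30 = 3:53 PM on Jun 3.
+12 hours and 25 minutes → arrive 4:18 AM UTC on Jun 4.
Flight 2 lands earlier by 18 hours 48 minutes.

the second, by 18 hours 48 minutes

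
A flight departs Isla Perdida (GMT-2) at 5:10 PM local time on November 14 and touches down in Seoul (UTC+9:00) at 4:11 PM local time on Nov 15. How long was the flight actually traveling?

Seoul is 11:00 ahead of Isla Perdida.
Clock-face elapsed time (ignoring zones) is 23 hours 1 minute.
Actual elapsed = 23 hours 1 minute − 11:00 = 12 hours 1 minute.

12 hours 1 minute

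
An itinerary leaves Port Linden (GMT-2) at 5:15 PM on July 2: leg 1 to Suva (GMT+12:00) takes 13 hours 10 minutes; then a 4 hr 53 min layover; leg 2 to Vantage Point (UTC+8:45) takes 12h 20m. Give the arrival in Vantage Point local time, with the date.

10:23 AM on Jul 4

Convert departure to UTC: 5:15 PM + 2:00 = 7:15 PM UTC on Jul 2.
Add 13 hours and 10 minutes leg 1 → 8:25 AM UTC (Jul 3).
Add 4 hours and 53 minutes layover in Suva → 1:18 PM UTC.
Add 12 hours and 20 minutes leg 2 → 1:38 AM UTC (Jul 4).
Vantage Point is UTC+8:45, so local arrival = 1:38 AM + 8:45 = 10:23 AM on Jul 4.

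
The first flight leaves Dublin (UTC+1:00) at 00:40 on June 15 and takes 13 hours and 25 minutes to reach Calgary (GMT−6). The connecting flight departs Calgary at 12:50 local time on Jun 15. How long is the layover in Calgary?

5 hours 45 minutes

Convert departure to UTC: 00:40 − 1:00 = 23:40 UTC on Jun 14.
Add 13 hours 25 minutes flight time → 13:05 UTC (Jun 15).
Calgary is UTC−6:00, so local arrival = 13:05 − 6:00 = 07:05 on Jun 15.
Layover = 12:50 − 07:05 = 5 hours 45 minutes.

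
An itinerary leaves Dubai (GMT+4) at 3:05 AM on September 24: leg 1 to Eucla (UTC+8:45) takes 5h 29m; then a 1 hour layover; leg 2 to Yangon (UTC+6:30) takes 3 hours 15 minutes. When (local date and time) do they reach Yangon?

Convert departure to UTC: 3:05 AM − 4:00 = 11:05 PM UTC on Sep 23.
Add 5 hours and 29 minutes leg 1 → 4:34 AM UTC (Sep 24).
Add 1 hour layover in Eucla → 5:34 AM UTC.
Add 3 hours 15 minutes leg 2 → 8:49 AM UTC.
Yangon is UTC+6:30, so local arrival = 8:49 AM + 6:30 = 3:19 PM on Sep 24.

3:19 PM on September 24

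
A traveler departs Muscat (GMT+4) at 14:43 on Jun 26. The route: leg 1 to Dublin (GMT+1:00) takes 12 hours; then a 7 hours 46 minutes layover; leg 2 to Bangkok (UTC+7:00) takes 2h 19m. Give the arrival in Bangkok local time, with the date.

15:48 on June 27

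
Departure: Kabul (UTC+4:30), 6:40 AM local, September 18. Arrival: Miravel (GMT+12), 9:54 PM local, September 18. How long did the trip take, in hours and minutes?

Departure in UTC: 6:40 AM − 4:30 = 2:10 AM on Sep 18.
Arrival in UTC: 9:54 PM − 12:00 = 9:54 AM on Sep 18.
Elapsed = 9:54 AM − 2:10 AM = 7 hours 44 minutes.

7 hours 44 minutes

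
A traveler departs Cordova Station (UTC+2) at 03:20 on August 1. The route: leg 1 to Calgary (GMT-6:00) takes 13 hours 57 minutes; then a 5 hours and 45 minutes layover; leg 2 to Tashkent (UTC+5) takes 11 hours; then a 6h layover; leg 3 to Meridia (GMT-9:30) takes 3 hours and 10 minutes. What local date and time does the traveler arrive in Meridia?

Convert departure to UTC: 03:20 − 2:00 = 01:20 UTC on Aug 1.
Add 13 hours 57 minutes leg 1 → 15:17 UTC.
Add 5 hours and 45 minutes layover in Calgary → 21:02 UTC.
Add 11 hours leg 2 → 08:02 UTC (Aug 2).
Add 6 hours layover in Tashkent → 14:02 UTC.
Add 3 hours 10 minutes leg 3 → 17:12 UTC.
Meridia is UTC−9:30, so local arrival = 17:12 − 9:30 = 07:42 on Aug 2.

07:42 on August 2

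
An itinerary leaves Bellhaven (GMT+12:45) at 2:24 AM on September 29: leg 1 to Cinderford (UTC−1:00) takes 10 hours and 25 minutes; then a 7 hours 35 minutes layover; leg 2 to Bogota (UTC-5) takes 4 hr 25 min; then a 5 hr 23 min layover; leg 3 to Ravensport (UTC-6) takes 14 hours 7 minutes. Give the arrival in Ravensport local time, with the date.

1:34 AM on Sep 30

Convert departure to UTC: 2:24 AM − 12:45 = 1:39 PM UTC on Sep 28.
Add 10 hours and 25 minutes leg 1 → 12:04 AM UTC (Sep 29).
Add 7 hours and 35 minutes layover in Cinderford → 7:39 AM UTC.
Add 4 hours and 25 minutes leg 2 → 12:04 PM UTC.
Add 5 hours and 23 minutes layover in Bogota → 5:27 PM UTC.
Add 14 hours and 7 minutes leg 3 → 7:34 AM UTC (Sep 30).
Ravensport is UTC−6:00, so local arrival = 7:34 AM − 6:00 = 1:34 AM on Sep 30.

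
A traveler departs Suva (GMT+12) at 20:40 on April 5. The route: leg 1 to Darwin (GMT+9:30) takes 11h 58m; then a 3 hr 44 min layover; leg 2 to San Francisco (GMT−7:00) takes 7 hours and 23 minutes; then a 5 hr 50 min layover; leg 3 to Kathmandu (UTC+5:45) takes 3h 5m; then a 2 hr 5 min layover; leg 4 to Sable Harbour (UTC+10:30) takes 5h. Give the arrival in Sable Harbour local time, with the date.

10:15 on April 7

Convert departure to UTC: 20:40 − 12:00 = 08:40 UTC on Apr 5.
Add 11 hours 58 minutes leg 1 → 20:38 UTC.
Add 3 hours and 44 minutes layover in Darwin → 00:22 UTC (Apr 6).
Add 7 hours and 23 minutes leg 2 → 07:45 UTC.
Add 5 hours 50 minutes layover in San Francisco → 13:35 UTC.
Add 3 hours and 5 minutes leg 3 → 16:40 UTC.
Add 2 hours 5 minutes layover in Kathmandu → 18:45 UTC.
Add 5 hours leg 4 → 23:45 UTC.
Sable Harbour is UTC+10:30, so local arrival = 23:45 + 10:30 = 10:15 on Apr 7.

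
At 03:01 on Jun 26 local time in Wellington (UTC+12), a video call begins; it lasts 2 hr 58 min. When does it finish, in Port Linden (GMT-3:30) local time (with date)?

14:29 on June 25

Convert start to UTC: 03:01 − 12:00 = 15:01 UTC on Jun 25.
Add 2 hours and 58 minutes duration → 17:59 UTC.
Port Linden is UTC−3:30, so local end time = 17:59 − 3:30 = 14:29 on Jun 25.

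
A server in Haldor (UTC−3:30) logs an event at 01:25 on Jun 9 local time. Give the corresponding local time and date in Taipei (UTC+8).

Taipei is 11:30 ahead of Haldor.
Shift by the zone difference: 01:25 + 11:30 = 12:55 on Jun 9 in Taipei.

12:55 on June 9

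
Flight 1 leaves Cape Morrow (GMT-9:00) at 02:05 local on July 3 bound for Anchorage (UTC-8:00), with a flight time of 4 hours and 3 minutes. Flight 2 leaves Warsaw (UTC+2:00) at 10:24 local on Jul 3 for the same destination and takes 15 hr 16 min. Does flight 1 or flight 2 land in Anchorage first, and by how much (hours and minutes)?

Flight 1 in UTC: 02:05 + 9:00 = 11:05 on Jul 3.
+4 hours and 3 minutes → arrive 15:08 UTC on Jul 3.
Flight 2 in UTC: 10:24 − 2:00 = 08:24 on Jul 3.
+15 hours 16 minutes → arrive 23:40 UTC on Jul 3.
Flight 1 lands earlier by 8 hours 32 minutes.

the first, by 8 hours 32 minutes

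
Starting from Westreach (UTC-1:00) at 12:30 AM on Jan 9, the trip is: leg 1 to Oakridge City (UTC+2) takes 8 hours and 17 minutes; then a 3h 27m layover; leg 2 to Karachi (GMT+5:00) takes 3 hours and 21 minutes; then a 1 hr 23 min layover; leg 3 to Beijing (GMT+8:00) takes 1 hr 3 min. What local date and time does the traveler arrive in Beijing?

3:01 AM on January 10

Convert departure to UTC: 12:30 AM + 1:00 = 1:30 AM UTC on Jan 9.
Add 8 hours 17 minutes leg 1 → 9:47 AM UTC.
Add 3 hours 27 minutes layover in Oakridge City → 1:14 PM UTC.
Add 3 hours 21 minutes leg 2 → 4:35 PM UTC.
Add 1 hour and 23 minutes layover in Karachi → 5:58 PM UTC.
Add 1 hour 3 minutes leg 3 → 7:01 PM UTC.
Beijing is UTC+8:00, so local arrival = 7:01 PM + 8:00 = 3:01 AM on Jan 10.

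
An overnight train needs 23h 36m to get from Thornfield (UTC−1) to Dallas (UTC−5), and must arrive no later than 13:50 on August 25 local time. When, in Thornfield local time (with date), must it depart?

18:14 on August 24

Target arrival in UTC: 13:50 + 5:00 = 18:50 on Aug 25.
Subtract 23 hours and 36 minutes → departure 19:14 UTC on Aug 24.
Thornfield is UTC−1:00: 19:14 − 1:00 = 18:14 on Aug 24.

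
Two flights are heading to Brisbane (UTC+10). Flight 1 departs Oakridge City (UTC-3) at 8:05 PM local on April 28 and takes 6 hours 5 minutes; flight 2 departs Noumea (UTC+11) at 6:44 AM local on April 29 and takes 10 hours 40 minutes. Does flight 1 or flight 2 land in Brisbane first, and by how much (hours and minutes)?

the first, by 1 hour 14 minutes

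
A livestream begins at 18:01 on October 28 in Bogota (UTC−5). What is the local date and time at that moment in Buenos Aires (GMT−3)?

In UTC: 18:01 + 5:00 = 23:01 on Oct 28.
Buenos Aires is UTC−3:00: 23:01 − 3:00 = 20:01 on Oct 28.

20:01 on Oct 28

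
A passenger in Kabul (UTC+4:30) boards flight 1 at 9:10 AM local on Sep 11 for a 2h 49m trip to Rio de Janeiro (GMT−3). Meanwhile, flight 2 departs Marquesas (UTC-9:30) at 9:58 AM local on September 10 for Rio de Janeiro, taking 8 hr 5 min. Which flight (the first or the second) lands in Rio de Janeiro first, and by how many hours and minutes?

the second, by 3 hours 56 minutes

Flight 1 in UTC: 9:10 AM − 4:30 = 4:40 AM on Sep 11.
+2 hours and 49 minutes → arrive 7:29 AM UTC on Sep 11.
Flight 2 in UTC: 9:58 AM + 9:30 = 7:28 PM on Sep 10.
+8 hours and 5 minutes → arrive 3:33 AM UTC on Sep 11.
Flight 2 lands earlier by 3 hours 56 minutes.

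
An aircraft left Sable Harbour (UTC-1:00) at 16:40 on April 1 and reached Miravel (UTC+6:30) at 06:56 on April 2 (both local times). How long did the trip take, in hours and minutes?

Departure in UTC: 16:40 + 1:00 = 17:40 on Apr 1.
Arrival in UTC: 06:56 − 6:30 = 00:26 on Apr 2.
Elapsed = 00:26 − 17:40 (+1 day) = 6 hours 46 minutes.

6 hours 46 minutes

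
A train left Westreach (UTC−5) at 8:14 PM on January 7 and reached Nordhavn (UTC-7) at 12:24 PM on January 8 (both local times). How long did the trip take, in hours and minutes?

Departure in UTC: 8:14 PM + 5:00 = 1:14 AM on Jan 8.
Arrival in UTC: 12:24 PM + 7:00 = 7:24 PM on Jan 8.
Elapsed = 7:24 PM − 1:14 AM = 18 hours 10 minutes.

18 hours 10 minutes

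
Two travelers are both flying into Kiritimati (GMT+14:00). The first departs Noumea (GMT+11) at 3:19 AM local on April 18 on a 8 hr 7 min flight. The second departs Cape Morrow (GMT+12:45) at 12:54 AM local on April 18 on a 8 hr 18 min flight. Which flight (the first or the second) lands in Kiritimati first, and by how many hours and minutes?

Flight 1 in UTC: 3:19 AM − 11:00 = 4:19 PM on Apr 17.
+8 hours and 7 minutes → arrive 12:26 AM UTC on Apr 18.
Flight 2 in UTC: 12:54 AM − 12:45 = 12:09 PM on Apr 17.
+8 hours 18 minutes → arrive 8:27 PM UTC on Apr 17.
Flight 2 lands earlier by 3 hours 59 minutes.

the second, by 3 hours 59 minutes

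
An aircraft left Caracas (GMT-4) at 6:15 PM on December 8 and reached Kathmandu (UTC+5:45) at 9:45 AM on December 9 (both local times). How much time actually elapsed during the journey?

5 hours 45 minutes

Departure in UTC: 6:15 PM + 4:00 = 10:15 PM on Dec 8.
Arrival in UTC: 9:45 AM − 5:45 = 4:00 AM on Dec 9.
Elapsed = 4:00 AM − 10:15 PM (+1 day) = 5 hours 45 minutes.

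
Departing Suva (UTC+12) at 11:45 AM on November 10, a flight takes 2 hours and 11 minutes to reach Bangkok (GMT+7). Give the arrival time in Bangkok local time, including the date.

8:56 AM on November 10

Convert departure to UTC: 11:45 AM − 12:00 = 11:45 PM UTC on Nov 9.
Add 2 hours and 11 minutes travel time → 1:56 AM UTC (Nov 10).
Bangkok is UTC+7:00, so local arrival = 1:56 AM + 7:00 = 8:56 AM on Nov 10.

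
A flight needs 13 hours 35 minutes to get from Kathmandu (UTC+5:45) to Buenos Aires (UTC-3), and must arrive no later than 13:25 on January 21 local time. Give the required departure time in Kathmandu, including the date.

Target arrival in UTC: 13:25 + 3:00 = 16:25 on Jan 21.
Subtract 13 hours 35 minutes → departure 02:50 UTC on Jan 21.
Kathmandu is UTC+5:45: 02:50 + 5:45 = 08:35 on Jan 21.

08:35 on January 21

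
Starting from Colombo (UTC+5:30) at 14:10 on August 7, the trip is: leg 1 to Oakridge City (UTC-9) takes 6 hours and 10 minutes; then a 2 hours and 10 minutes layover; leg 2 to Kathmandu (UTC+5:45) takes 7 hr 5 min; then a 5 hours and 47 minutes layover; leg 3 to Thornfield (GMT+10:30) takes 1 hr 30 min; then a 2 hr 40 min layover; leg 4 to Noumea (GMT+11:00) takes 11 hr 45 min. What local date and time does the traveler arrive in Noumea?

08:47 on August 9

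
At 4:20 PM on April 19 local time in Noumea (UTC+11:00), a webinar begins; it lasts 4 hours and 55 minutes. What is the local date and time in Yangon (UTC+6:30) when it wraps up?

Convert start to UTC: 4:20 PM − 11:00 = 5:20 AM UTC on Apr 19.
Add 4 hours and 55 minutes duration → 10:15 AM UTC.
Yangon is UTC+6:30, so local end time = 10:15 AM + 6:30 = 4:45 PM on Apr 19.

4:45 PM on April 19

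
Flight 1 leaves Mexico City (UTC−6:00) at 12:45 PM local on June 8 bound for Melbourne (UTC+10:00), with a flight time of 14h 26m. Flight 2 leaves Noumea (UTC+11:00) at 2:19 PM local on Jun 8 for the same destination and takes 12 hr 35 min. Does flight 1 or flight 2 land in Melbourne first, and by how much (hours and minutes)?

Flight 1 in UTC: 12:45 PM + 6:00 = 6:45 PM on Jun 8.
+14 hours 26 minutes → arrive 9:11 AM UTC on Jun 9.
Flight 2 in UTC: 2:19 PM − 11:00 = 3:19 AM on Jun 8.
+12 hours 35 minutes → arrive 3:54 PM UTC on Jun 8.
Flight 2 lands earlier by 17 hours 17 minutes.

the second, by 17 hours 17 minutes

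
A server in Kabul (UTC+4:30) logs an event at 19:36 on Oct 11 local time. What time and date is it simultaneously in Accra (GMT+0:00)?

15:06 on October 11

In UTC: 19:36 − 4:30 = 15:06 on Oct 11.
Accra is UTC+0, so it is 15:06 on Oct 11.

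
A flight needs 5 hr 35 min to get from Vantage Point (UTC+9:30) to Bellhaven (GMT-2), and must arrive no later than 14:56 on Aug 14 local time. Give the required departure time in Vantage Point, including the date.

Target arrival in UTC: 14:56 + 2:00 = 16:56 on Aug 14.
Subtract 5 hours 35 minutes → departure 11:21 UTC on Aug 14.
Vantage Point is UTC+9:30: 11:21 + 9:30 = 20:51 on Aug 14.

20:51 on Aug 14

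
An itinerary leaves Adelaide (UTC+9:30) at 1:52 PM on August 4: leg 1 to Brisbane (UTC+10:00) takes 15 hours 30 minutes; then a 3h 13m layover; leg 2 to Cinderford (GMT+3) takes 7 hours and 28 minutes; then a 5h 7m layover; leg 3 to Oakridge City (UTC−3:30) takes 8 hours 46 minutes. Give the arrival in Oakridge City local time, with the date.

Convert departure to UTC: 1:52 PM − 9:30 = 4:22 AM UTC on Aug 4.
Add 15 hours 30 minutes leg 1 → 7:52 PM UTC.
Add 3 hours 13 minutes layover in Brisbane → 11:05 PM UTC.
Add 7 hours 28 minutes leg 2 → 6:33 AM UTC (Aug 5).
Add 5 hours 7 minutes layover in Cinderford → 11:40 AM UTC.
Add 8 hours and 46 minutes leg 3 → 8:26 PM UTC.
Oakridge City is UTC−3:30, so local arrival = 8:26 PM − 3:30 = 4:56 PM on Aug 5.

4:56 PM on Aug 5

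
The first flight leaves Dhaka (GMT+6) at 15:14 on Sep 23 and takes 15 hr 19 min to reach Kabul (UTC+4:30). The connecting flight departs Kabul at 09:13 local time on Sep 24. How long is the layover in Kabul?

4 hours 10 minutes

Convert departure to UTC: 15:14 − 6:00 = 09:14 UTC on Sep 23.
Add 15 hours and 19 minutes flight time → 00:33 UTC (Sep 24).
Kabul is UTC+4:30, so local arrival = 00:33 + 4:30 = 05:03 on Sep 24.
Layover = 09:13 − 05:03 = 4 hours 10 minutes.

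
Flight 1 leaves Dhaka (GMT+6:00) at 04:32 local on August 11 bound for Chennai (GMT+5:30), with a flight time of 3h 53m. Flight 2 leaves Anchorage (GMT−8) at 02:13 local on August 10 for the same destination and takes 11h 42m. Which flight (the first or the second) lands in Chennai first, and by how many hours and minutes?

the second, by 4 hours 30 minutes

Flight 1 in UTC: 04:32 − 6:00 = 22:32 on Aug 10.
+3 hours 53 minutes → arrive 02:25 UTC on Aug 11.
Flight 2 in UTC: 02:13 + 8:00 = 10:13 on Aug 10.
+11 hours and 42 minutes → arrive 21:55 UTC on Aug 10.
Flight 2 lands earlier by 4 hours 30 minutes.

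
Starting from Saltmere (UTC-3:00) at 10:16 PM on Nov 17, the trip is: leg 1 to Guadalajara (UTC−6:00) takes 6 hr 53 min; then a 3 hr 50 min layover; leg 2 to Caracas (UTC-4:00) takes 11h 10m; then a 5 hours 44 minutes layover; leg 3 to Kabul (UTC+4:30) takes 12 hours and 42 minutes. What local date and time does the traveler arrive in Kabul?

Convert departure to UTC: 10:16 PM + 3:00 = 1:16 AM UTC on Nov 18.
Add 6 hours and 53 minutes leg 1 → 8:09 AM UTC.
Add 3 hours 50 minutes layover in Guadalajara → 11:59 AM UTC.
Add 11 hours 10 minutes leg 2 → 11:09 PM UTC.
Add 5 hours 44 minutes layover in Caracas → 4:53 AM UTC (Nov 19).
Add 12 hours and 42 minutes leg 3 → 5:35 PM UTC.
Kabul is UTC+4:30, so local arrival = 5:35 PM + 4:30 = 10:05 PM on Nov 19.

10:05 PM on November 19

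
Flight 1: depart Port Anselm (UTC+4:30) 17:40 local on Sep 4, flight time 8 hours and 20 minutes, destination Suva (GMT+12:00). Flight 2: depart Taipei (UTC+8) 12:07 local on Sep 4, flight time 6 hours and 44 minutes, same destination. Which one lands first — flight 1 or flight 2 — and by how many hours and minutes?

Flight 1 in UTC: 17:40 − 4:30 = 13:10 on Sep 4.
+8 hours and 20 minutes → arrive 21:30 UTC on Sep 4.
Flight 2 in UTC: 12:07 − 8:00 = 04:07 on Sep 4.
+6 hours and 44 minutes → arrive 10:51 UTC on Sep 4.
Flight 2 lands earlier by 10 hours 39 minutes.

the second, by 10 hours 39 minutes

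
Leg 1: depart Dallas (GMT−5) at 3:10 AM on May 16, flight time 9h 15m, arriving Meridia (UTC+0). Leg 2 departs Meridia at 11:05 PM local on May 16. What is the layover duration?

Convert departure to UTC: 3:10 AM + 5:00 = 8:10 AM UTC on May 16.
Add 9 hours and 15 minutes flight time → 5:25 PM UTC.
Meridia is UTC+0, so local arrival is the same: 5:25 PM on May 16.
Layover = 11:05 PM − 5:25 PM = 5 hours 40 minutes.

5 hours 40 minutes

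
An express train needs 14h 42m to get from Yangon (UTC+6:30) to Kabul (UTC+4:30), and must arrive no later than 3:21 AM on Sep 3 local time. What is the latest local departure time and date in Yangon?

2:39 PM on September 2

Target arrival in UTC: 3:21 AM − 4:30 = 10:51 PM on Sep 2.
Subtract 14 hours 42 minutes → departure 8:09 AM UTC on Sep 2.
Yangon is UTC+6:30: 8:09 AM + 6:30 = 2:39 PM on Sep 2.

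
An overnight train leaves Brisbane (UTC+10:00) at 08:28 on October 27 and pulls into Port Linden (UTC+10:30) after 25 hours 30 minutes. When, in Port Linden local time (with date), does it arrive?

10:28 on Oct 28

Convert departure to UTC: 08:28 − 10:00 = 22:28 UTC on Oct 26.
Add 25 hours and 30 minutes travel time → 23:58 UTC (Oct 27).
Port Linden is UTC+10:30, so local arrival = 23:58 + 10:30 = 10:28 on Oct 28.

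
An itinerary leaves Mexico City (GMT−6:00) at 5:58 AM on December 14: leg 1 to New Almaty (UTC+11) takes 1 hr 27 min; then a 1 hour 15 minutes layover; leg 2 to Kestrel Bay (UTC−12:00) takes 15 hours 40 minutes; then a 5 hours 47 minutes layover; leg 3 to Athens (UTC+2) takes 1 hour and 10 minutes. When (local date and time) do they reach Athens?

Convert departure to UTC: 5:58 AM + 6:00 = 11:58 AM UTC on Dec 14.
Add 1 hour 27 minutes leg 1 → 1:25 PM UTC.
Add 1 hour and 15 minutes layover in New Almaty → 2:40 PM UTC.
Add 15 hours 40 minutes leg 2 → 6:20 AM UTC (Dec 15).
Add 5 hours 47 minutes layover in Kestrel Bay → 12:07 PM UTC.
Add 1 hour and 10 minutes leg 3 → 1:17 PM UTC.
Athens is UTC+2:00, so local arrival = 1:17 PM + 2:00 = 3:17 PM on Dec 15.

3:17 PM on December 15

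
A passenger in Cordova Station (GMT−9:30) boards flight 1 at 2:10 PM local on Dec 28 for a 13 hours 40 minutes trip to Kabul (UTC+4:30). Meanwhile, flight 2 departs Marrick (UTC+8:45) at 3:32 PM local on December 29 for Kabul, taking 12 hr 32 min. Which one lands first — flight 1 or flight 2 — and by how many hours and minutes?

the first, by 5 hours 59 minutes

Flight 1 in UTC: 2:10 PM + 9:30 = 11:40 PM on Dec 28.
+13 hours 40 minutes → arrive 1:20 PM UTC on Dec 29.
Flight 2 in UTC: 3:32 PM − 8:45 = 6:47 AM on Dec 29.
+12 hours and 32 minutes → arrive 7:19 PM UTC on Dec 29.
Flight 1 lands earlier by 5 hours 59 minutes.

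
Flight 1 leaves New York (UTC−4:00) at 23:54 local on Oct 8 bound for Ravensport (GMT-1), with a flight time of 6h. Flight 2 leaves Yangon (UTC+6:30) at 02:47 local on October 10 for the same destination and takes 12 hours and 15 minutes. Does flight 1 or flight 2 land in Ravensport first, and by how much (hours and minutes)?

Flight 1 in UTC: 23:54 + 4:00 = 03:54 on Oct 9.
+6 hours → arrive 09:54 UTC on Oct 9.
Flight 2 in UTC: 02:47 − 6:30 = 20:17 on Oct 9.
+12 hours and 15 minutes → arrive 08:32 UTC on Oct 10.
Flight 1 lands earlier by 22 hours 38 minutes.

the first, by 22 hours 38 minutes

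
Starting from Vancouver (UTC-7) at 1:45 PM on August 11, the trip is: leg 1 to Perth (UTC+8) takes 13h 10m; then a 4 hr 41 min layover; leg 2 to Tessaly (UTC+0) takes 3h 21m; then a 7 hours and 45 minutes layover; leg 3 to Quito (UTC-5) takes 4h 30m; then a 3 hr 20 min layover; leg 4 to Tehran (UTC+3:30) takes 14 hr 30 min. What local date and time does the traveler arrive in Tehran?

3:32 AM on August 14

Convert departure to UTC: 1:45 PM + 7:00 = 8:45 PM UTC on Aug 11.
Add 13 hours and 10 minutes leg 1 → 9:55 AM UTC (Aug 12).
Add 4 hours and 41 minutes layover in Perth → 2:36 PM UTC.
Add 3 hours 21 minutes leg 2 → 5:57 PM UTC.
Add 7 hours 45 minutes layover in Tessaly → 1:42 AM UTC (Aug 13).
Add 4 hours 30 minutes leg 3 → 6:12 AM UTC.
Add 3 hours 20 minutes layover in Quito → 9:32 AM UTC.
Add 14 hours 30 minutes leg 4 → 12:02 AM UTC (Aug 14).
Tehran is UTC+3:30, so local arrival = 12:02 AM + 3:30 = 3:32 AM on Aug 14.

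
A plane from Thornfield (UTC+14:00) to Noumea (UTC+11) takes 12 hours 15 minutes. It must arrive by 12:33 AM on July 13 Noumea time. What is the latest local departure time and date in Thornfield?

Target arrival in UTC: 12:33 AM − 11:00 = 1:33 PM on Jul 12.
Subtract 12 hours 15 minutes → departure 1:18 AM UTC on Jul 12.
Thornfield is UTC+14:00: 1:18 AM + 14:00 = 3:18 PM on Jul 12.

3:18 PM on July 12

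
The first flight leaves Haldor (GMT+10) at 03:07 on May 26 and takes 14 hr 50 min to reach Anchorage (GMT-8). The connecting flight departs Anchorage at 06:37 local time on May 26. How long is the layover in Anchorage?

Convert departure to UTC: 03:07 − 10:00 = 17:07 UTC on May 25.
Add 14 hours and 50 minutes flight time → 07:57 UTC (May 26).
Anchorage is UTC−8:00, so local arrival = 07:57 − 8:00 = 23:57 on May 25.
Layover = 06:37 − 23:57 (+1 day) = 6 hours 40 minutes.

6 hours 40 minutes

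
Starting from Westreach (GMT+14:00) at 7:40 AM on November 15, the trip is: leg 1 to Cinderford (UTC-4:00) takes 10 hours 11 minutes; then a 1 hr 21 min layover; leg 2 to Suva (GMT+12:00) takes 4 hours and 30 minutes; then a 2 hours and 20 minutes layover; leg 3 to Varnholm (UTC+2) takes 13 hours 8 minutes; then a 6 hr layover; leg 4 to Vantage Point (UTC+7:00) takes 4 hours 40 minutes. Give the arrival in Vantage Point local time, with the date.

6:50 PM on November 16

Convert departure to UTC: 7:40 AM − 14:00 = 5:40 PM UTC on Nov 14.
Add 10 hours and 11 minutes leg 1 → 3:51 AM UTC (Nov 15).
Add 1 hour and 21 minutes layover in Cinderford → 5:12 AM UTC.
Add 4 hours 30 minutes leg 2 → 9:42 AM UTC.
Add 2 hours and 20 minutes layover in Suva → 12:02 PM UTC.
Add 13 hours and 8 minutes leg 3 → 1:10 AM UTC (Nov 16).
Add 6 hours layover in Varnholm → 7:10 AM UTC.
Add 4 hours 40 minutes leg 4 → 11:50 AM UTC.
Vantage Point is UTC+7:00, so local arrival = 11:50 AM + 7:00 = 6:50 PM on Nov 16.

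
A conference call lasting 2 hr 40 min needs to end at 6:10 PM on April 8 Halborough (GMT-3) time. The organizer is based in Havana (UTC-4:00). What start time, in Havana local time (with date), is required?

2:30 PM on Apr 8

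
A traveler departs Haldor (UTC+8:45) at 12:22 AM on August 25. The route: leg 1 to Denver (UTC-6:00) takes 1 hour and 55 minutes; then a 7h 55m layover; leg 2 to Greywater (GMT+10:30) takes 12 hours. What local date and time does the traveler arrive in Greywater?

Convert departure to UTC: 12:22 AM − 8:45 = 3:37 PM UTC on Aug 24.
Add 1 hour and 55 minutes leg 1 → 5:32 PM UTC.
Add 7 hours and 55 minutes layover in Denver → 1:27 AM UTC (Aug 25).
Add 12 hours leg 2 → 1:27 PM UTC.
Greywater is UTC+10:30, so local arrival = 1:27 PM + 10:30 = 11:57 PM on Aug 25.

11:57 PM on August 25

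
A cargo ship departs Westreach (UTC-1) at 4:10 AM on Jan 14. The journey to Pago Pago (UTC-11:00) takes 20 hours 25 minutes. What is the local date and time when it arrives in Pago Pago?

Convert departure to UTC: 4:10 AM + 1:00 = 5:10 AM UTC on Jan 14.
Add 20 hours 25 minutes travel time → 1:35 AM UTC (Jan 15).
Pago Pago is UTC−11:00, so local arrival = 1:35 AM − 11:00 = 2:35 PM on Jan 14.

2:35 PM on January 14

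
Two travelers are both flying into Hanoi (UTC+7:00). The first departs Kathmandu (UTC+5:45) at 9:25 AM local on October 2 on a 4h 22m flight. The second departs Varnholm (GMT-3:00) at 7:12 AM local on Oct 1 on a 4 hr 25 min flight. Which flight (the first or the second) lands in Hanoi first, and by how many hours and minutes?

the second, by 17 hours 25 minutes

Flight 1 in UTC: 9:25 AM − 5:45 = 3:40 AM on Oct 2.
+4 hours 22 minutes → arrive 8:02 AM UTC on Oct 2.
Flight 2 in UTC: 7:12 AM + 3:00 = 10:12 AM on Oct 1.
+4 hours and 25 minutes → arrive 2:37 PM UTC on Oct 1.
Flight 2 lands earlier by 17 hours 25 minutes.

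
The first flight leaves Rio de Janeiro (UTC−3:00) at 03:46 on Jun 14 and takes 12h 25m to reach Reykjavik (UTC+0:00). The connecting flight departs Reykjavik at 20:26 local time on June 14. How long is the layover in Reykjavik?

1 hour 15 minutes

Convert departure to UTC: 03:46 + 3:00 = 06:46 UTC on Jun 14.
Add 12 hours and 25 minutes flight time → 19:11 UTC.
Reykjavik is UTC+0, so local arrival is the same: 19:11 on Jun 14.
Layover = 20:26 − 19:11 = 1 hour 15 minutes.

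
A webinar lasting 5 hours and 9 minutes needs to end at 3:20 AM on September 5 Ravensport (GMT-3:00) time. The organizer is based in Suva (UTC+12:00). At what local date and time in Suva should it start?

1:11 PM on September 5

Target end time in UTC: 3:20 AM + 3:00 = 6:20 AM on Sep 5.
Subtract 5 hours and 9 minutes → start 1:11 AM UTC on Sep 5.
Suva is UTC+12:00: 1:11 AM + 12:00 = 1:11 PM on Sep 5.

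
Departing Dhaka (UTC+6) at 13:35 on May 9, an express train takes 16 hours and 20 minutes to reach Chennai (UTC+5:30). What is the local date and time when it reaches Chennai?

Convert departure to UTC: 13:35 − 6:00 = 07:35 UTC on May 9.
Add 16 hours 20 minutes travel time → 23:55 UTC.
Chennai is UTC+5:30, so local arrival = 23:55 + 5:30 = 05:25 on May 10.

05:25 on May 10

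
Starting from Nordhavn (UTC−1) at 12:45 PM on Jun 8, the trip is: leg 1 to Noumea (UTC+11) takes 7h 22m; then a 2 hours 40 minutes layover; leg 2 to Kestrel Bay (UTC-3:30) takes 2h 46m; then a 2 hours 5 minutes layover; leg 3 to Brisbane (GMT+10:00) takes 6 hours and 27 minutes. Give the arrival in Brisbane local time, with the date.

Convert departure to UTC: 12:45 PM + 1:00 = 1:45 PM UTC on Jun 8.
Add 7 hours 22 minutes leg 1 → 9:07 PM UTC.
Add 2 hours and 40 minutes layover in Noumea → 11:47 PM UTC.
Add 2 hours 46 minutes leg 2 → 2:33 AM UTC (Jun 9).
Add 2 hours 5 minutes layover in Kestrel Bay → 4:38 AM UTC.
Add 6 hours and 27 minutes leg 3 → 11:05 AM UTC.
Brisbane is UTC+10:00, so local arrival = 11:05 AM + 10:00 = 9:05 PM on Jun 9.

9:05 PM on Jun 9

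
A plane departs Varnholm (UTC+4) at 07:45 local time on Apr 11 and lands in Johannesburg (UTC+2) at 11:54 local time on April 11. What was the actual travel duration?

6 hours 9 minutes

Departure in UTC: 07:45 − 4:00 = 03:45 on Apr 11.
Arrival in UTC: 11:54 − 2:00 = 09:54 on Apr 11.
Elapsed = 09:54 − 03:45 = 6 hours 9 minutes.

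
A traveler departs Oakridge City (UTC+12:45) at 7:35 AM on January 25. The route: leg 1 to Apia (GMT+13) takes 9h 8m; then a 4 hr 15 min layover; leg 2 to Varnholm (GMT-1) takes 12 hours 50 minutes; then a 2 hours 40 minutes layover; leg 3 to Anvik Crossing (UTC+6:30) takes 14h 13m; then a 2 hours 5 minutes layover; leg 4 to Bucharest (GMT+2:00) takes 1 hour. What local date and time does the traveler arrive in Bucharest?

7:01 PM on January 26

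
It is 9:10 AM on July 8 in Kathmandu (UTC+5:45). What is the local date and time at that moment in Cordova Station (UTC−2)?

In UTC: 9:10 AM − 5:45 = 3:25 AM on Jul 8.
Cordova Station is UTC−2:00: 3:25 AM − 2:00 = 1:25 AM on Jul 8.

1:25 AM on July 8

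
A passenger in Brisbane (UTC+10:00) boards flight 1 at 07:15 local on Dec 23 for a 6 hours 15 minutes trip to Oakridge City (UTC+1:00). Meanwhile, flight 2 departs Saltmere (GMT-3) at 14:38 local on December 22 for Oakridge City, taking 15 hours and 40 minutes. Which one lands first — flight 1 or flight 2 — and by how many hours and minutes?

the first, by 5 hours 48 minutes

Flight 1 in UTC: 07:15 − 10:00 = 21:15 on Dec 22.
+6 hours 15 minutes → arrive 03:30 UTC on Dec 23.
Flight 2 in UTC: 14:38 + 3:00 = 17:38 on Dec 22.
+15 hours and 40 minutes → arrive 09:18 UTC on Dec 23.
Flight 1 lands earlier by 5 hours 48 minutes.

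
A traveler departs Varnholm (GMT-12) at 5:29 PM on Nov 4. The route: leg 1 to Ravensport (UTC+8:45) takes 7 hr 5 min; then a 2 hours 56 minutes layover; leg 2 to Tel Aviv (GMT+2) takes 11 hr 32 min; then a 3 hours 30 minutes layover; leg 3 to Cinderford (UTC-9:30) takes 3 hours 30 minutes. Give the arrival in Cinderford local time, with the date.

12:32 AM on Nov 6

Convert departure to UTC: 5:29 PM + 12:00 = 5:29 AM UTC on Nov 5.
Add 7 hours and 5 minutes leg 1 → 12:34 PM UTC.
Add 2 hours 56 minutes layover in Ravensport → 3:30 PM UTC.
Add 11 hours and 32 minutes leg 2 → 3:02 AM UTC (Nov 6).
Add 3 hours 30 minutes layover in Tel Aviv → 6:32 AM UTC.
Add 3 hours and 30 minutes leg 3 → 10:02 AM UTC.
Cinderford is UTC−9:30, so local arrival = 10:02 AM − 9:30 = 12:32 AM on Nov 6.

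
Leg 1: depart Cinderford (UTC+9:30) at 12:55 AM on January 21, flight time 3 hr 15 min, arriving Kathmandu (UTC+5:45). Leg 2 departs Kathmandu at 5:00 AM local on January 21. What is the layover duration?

Convert departure to UTC: 12:55 AM − 9:30 = 3:25 PM UTC on Jan 20.
Add 3 hours 15 minutes flight time → 6:40 PM UTC.
Kathmandu is UTC+5:45, so local arrival = 6:40 PM + 5:45 = 12:25 AM on Jan 21.
Layover = 5:00 AM − 12:25 AM = 4 hours 35 minutes.

4 hours 35 minutes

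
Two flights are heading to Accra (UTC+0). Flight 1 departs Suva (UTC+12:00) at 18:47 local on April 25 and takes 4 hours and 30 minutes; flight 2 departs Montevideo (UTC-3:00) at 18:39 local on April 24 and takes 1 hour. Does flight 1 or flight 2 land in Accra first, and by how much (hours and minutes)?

the second, by 12 hours 38 minutes

Flight 1 in UTC: 18:47 − 12:00 = 06:47 on Apr 25.
+4 hours 30 minutes → arrive 11:17 UTC on Apr 25.
Flight 2 in UTC: 18:39 + 3:00 = 21:39 on Apr 24.
+1 hour → arrive 22:39 UTC on Apr 24.
Flight 2 lands earlier by 12 hours 38 minutes.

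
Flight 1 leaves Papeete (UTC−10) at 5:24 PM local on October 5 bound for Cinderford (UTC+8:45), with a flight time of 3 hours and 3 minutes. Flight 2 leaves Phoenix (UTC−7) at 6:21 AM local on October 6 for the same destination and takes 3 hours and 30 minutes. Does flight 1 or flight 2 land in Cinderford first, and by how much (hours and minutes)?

the first, by 10 hours 24 minutes

Flight 1 in UTC: 5:24 PM + 10:00 = 3:24 AM on Oct 6.
+3 hours 3 minutes → arrive 6:27 AM UTC on Oct 6.
Flight 2 in UTC: 6:21 AM + 7:00 = 1:21 PM on Oct 6.
+3 hours 30 minutes → arrive 4:51 PM UTC on Oct 6.
Flight 1 lands earlier by 10 hours 24 minutes.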